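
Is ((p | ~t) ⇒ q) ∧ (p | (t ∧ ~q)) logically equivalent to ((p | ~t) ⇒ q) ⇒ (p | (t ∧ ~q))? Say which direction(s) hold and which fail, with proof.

The forward direction holds; the converse fails.

(⇒) Assume the antecedent. If p is true, the consequent reduces to true regardless of the other variables. If p is false, the antecedent forces (p = F, t = T, q = F), and the consequent holds there. Either way the consequent holds.

(⇐) This fails. Under p = F, t = F, q = F, the left side is false but the right side is true.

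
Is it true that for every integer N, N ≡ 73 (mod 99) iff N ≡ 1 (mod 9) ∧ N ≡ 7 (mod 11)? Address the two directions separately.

Equivalent; both directions hold.

Converse. If N ≡ 1 (mod 9) and N ≡ 7 (mod 11), then by the Chinese remainder theorem N ≡ 73 (mod 99). This is exactly N ≡ 73 (mod 99).

Forward direction. Suppose N ≡ 73 (mod 99); write N = 99j + 73. Since 9 ∣ 99, reducing mod 9 gives N ≡ 73 ≡ 1 (mod 9); since 11 ∣ 99, reducing mod 11 gives N ≡ 73 ≡ 7 (mod 11).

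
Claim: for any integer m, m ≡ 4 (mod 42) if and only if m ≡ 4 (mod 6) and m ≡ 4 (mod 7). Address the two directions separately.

Both directions hold.

(→) Suppose m ≡ 4 (mod 42); write m = 42j + 4. Since 6 ∣ 42, reducing mod 6 gives m ≡ 4 (mod 6); since 7 ∣ 42, reducing mod 7 gives m ≡ 4 (mod 7).

(←) Conversely, if m ≡ 4 (mod 6) and m ≡ 4 (mod 7), then by the Chinese remainder theorem m ≡ 4 (mod 42). This is exactly m ≡ 4 (mod 42).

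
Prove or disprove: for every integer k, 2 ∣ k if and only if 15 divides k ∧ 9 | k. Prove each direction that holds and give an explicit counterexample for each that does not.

Both directions fail.

(→) This fails: take k = 2. Certainly 2 ∣ 2, but 15 ∤ 2.

(←) This fails: take k = 45. Both 15 ∣ 45 and 9 ∣ 45, yet 45 is not a multiple of 2 (since 45 = 22·2 + 1), so 2 ∤ 45.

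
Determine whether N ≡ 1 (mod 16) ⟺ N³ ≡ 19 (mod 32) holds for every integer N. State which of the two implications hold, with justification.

Neither direction holds.

(⟹) This fails: take N = 1. Then 1 ≡ 1 (mod 16), but 1³ = 1 ≡ 1 (mod 32), not 19.

(⟸) This fails: take N = 11. Then 11³ = 1331 ≡ 19 (mod 32), yet 11 ≡ 11 (mod 16), not 1.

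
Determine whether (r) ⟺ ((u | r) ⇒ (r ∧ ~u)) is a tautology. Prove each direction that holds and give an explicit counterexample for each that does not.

Neither implication holds.

(⟹) This fails. Under u = T, r = T, the left side is true but the right side is false.

(⟸) This fails. Under u = F, r = F, the left side is false but the right side is true.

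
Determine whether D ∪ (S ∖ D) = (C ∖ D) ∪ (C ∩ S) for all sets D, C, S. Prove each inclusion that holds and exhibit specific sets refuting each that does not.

(⊆) This inclusion fails. Take D = {1}, C = ∅, S = ∅; then 1 ∈ D ∪ (S ∖ D) but 1 ∉ (C ∖ D) ∪ (C ∩ S).

(⊇) This inclusion fails. Take D = ∅, C = {1}, S = ∅; then 1 ∈ (C ∖ D) ∪ (C ∩ S) but 1 ∉ D ∪ (S ∖ D).

(⊆) fails and (⊇) fails.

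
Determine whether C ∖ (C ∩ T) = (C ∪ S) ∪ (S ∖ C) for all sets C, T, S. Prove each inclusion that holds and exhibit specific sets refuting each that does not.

(⊆) holds; (⊇) fails.

(⟹) Let x ∈ C ∖ (C ∩ T). Then either x ∈ C and x ∉ T, S; or x ∈ C ∩ S and x ∉ T. In each case x ∈ (C ∪ S) ∪ (S ∖ C), so C ∖ (C ∩ T) ⊆ (C ∪ S) ∪ (S ∖ C).

(⟸) This inclusion fails. Take C = {1}, T = {1}, S = ∅; then 1 ∈ (C ∪ S) ∪ (S ∖ C) but 1 ∉ C ∖ (C ∩ T).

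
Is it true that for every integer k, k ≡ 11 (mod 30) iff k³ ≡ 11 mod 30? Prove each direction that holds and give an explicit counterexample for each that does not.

The biconditional holds.

Converse. Suppose k³ ≡ 11 (mod 30). The only residue r in {0, …, 29} with r³ ≡ 11 (mod 30) is r = 11, so k ≡ 11 (mod 30).

Forward direction. Suppose k ≡ 11 (mod 30). Write k = 30j + 11. Then (30j + 11)³ = 27000j³ + 29700j² + 10890j + 1331 = 30(900j³ + 990j² + 363j + 44) + 11, so k³ ≡ 11 (mod 30).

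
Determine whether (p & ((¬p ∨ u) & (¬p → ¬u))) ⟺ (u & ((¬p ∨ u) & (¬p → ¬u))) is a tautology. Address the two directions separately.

(⇐) Assume the antecedent. If p is true, the antecedent forces (p = T, u = T), and p & ((¬p ∨ u) & (¬p → ¬u)) holds there. If p is false, the antecedent cannot hold. Either way p & ((¬p ∨ u) & (¬p → ¬u)) holds.

(⇒) Assume the antecedent. If p is true, the antecedent forces (p = T, u = T), and u & ((¬p ∨ u) & (¬p → ¬u)) holds there. If p is false, the antecedent cannot hold. Either way u & ((¬p ∨ u) & (¬p → ¬u)) holds.

Both implications hold.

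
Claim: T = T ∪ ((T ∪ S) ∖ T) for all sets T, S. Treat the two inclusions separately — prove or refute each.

(⊇) This inclusion fails. Take T = ∅, S = {1}; then 1 ∈ T ∪ ((T ∪ S) ∖ T) but 1 ∉ T.

(⊆) Let x ∈ T. Then either x ∈ T and x ∉ S; or x ∈ T ∩ S. In each case x ∈ T ∪ ((T ∪ S) ∖ T), so T ⊆ T ∪ ((T ∪ S) ∖ T).

Only the forward inclusion holds.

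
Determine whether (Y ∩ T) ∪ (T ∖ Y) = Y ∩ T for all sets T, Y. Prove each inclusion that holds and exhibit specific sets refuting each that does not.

(⊆) fails; (⊇) holds.

(⊆) This inclusion fails. Take T = {1}, Y = ∅; then 1 ∈ (Y ∩ T) ∪ (T ∖ Y) but 1 ∉ Y ∩ T.

(⊇) Let x ∈ Y ∩ T. Then x ∈ T ∩ Y, from which x ∈ (Y ∩ T) ∪ (T ∖ Y).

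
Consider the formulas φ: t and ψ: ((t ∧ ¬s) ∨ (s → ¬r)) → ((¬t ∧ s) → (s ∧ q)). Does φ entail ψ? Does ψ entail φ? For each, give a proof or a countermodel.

(⟹) Assume the antecedent. If t is true, the consequent reduces to true regardless of the other variables. If t is false, the antecedent cannot hold. Either way the consequent holds.

(⟸) This fails. Under r = F, q = F, s = F, t = F, the left side is false but the right side is true.

Not equivalent: only (⇒) holds.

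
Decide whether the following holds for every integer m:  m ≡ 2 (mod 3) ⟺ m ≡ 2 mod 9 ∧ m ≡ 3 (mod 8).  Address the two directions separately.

(→) This fails: m = 2 gives 2 ≡ 2 (mod 3) but 2 ≡ 2 (mod 8), so the conjunction on the right does not hold.

(←) Conversely, if m ≡ 2 (mod 9) and m ≡ 3 (mod 8), then by the Chinese remainder theorem m ≡ 11 (mod 72). Since 11 ≡ 2 (mod 3) and 3 ∣ 72, we get m ≡ 2 (mod 3).

The forward direction fails; the converse holds.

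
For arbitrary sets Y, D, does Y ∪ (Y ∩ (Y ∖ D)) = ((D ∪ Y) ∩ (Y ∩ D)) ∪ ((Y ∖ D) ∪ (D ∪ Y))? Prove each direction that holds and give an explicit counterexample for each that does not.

(⊇) This inclusion fails. Take Y = ∅, D = {1}; then 1 ∈ ((D ∪ Y) ∩ (Y ∩ D)) ∪ ((Y ∖ D) ∪ (D ∪ Y)) but 1 ∉ Y ∪ (Y ∩ (Y ∖ D)).

(⊆) Let x ∈ Y ∪ (Y ∩ (Y ∖ D)). Then either x ∈ Y and x ∉ D; or x ∈ Y ∩ D. In each case x ∈ ((D ∪ Y) ∩ (Y ∩ D)) ∪ ((Y ∖ D) ∪ (D ∪ Y)), so Y ∪ (Y ∩ (Y ∖ D)) ⊆ ((D ∪ Y) ∩ (Y ∩ D)) ∪ ((Y ∖ D) ∪ (D ∪ Y)).

The sets are not equal: only the forward inclusion holds.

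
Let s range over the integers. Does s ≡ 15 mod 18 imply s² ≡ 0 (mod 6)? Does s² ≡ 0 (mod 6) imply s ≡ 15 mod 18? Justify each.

(→) This fails: take s = 15. Then 15 ≡ 15 (mod 18), but 15² = 225 ≡ 3 (mod 6), not 0.

(←) This fails: take s = 0. Then 0² = 0 ≡ 0 (mod 6), yet 0 ≡ 0 (mod 18), not 15.

Neither implication holds.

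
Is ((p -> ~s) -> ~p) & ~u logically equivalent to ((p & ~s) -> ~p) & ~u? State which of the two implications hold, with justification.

(⇒) Assume the antecedent. If s is true, the antecedent forces (s = T, p = F, u = F) or (s = T, p = T, u = F), and ((p & ~s) -> ~p) & ~u holds there. If s is false, the antecedent forces (s = F, p = F, u = F), and ((p & ~s) -> ~p) & ~u holds there. Either way ((p & ~s) -> ~p) & ~u holds.

(⇐) Assume the antecedent. If s is true, the antecedent forces (s = T, p = F, u = F) or (s = T, p = T, u = F), and ((p -> ~s) -> ~p) & ~u holds there. If s is false, the antecedent forces (s = F, p = F, u = F), and ((p -> ~s) -> ~p) & ~u holds there. Either way ((p -> ~s) -> ~p) & ~u holds.

Equivalent; both directions hold.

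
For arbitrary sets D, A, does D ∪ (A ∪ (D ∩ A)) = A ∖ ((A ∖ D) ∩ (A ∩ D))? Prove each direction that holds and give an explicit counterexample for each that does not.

Only the reverse inclusion holds.

(⊆) This inclusion fails. Take D = {1}, A = ∅; then 1 ∈ D ∪ (A ∪ (D ∩ A)) but 1 ∉ A ∖ ((A ∖ D) ∩ (A ∩ D)).

(⊇) Let x ∈ A ∖ ((A ∖ D) ∩ (A ∩ D)). Then either x ∈ A and x ∉ D; or x ∈ D ∩ A. In each case x ∈ D ∪ (A ∪ (D ∩ A)), so A ∖ ((A ∖ D) ∩ (A ∩ D)) ⊆ D ∪ (A ∪ (D ∩ A)).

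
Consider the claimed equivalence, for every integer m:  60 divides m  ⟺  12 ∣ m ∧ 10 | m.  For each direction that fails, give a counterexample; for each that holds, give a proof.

Converse. Suppose 12 ∣ m and 10 ∣ m. Any common multiple of 12 and 10 is a multiple of their lcm; here lcm(12, 10) = 12·10/gcd(12, 10) = 120/2 = 60, so 60 ∣ m.

Forward direction. If 60 ∣ m, write m = 60q. Since 60 = 5·12, m = 12·(5q), so 12 ∣ m; and since 60 = 6·10, m = 10·(6q), so 10 ∣ m.

The biconditional holds.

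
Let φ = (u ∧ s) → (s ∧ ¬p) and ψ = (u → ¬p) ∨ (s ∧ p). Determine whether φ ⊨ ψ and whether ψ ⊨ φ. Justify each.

Neither implication holds.

(→) This fails. Under s = F, p = T, u = T, the left side is true but the right side is false.

(←) This fails. Under s = T, p = T, u = T, the left side is false but the right side is true.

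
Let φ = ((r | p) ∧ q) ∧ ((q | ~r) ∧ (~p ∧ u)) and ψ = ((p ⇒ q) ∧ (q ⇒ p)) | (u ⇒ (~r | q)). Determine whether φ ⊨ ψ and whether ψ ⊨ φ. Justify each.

(⇒) holds; (⇐) fails.

Converse. This fails. Under r = F, q = F, u = F, p = F, the left side is false but the right side is true.

Forward direction. Assume the antecedent. If r is true, the antecedent forces (r = T, q = T, u = T, p = F), and the consequent holds there. If r is false, the antecedent cannot hold. Either way the consequent holds.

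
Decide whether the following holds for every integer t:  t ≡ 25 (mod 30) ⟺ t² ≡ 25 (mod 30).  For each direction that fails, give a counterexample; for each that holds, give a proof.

(⇒) Suppose t ≡ 25 (mod 30). Write t = 30j + 25. Then (30j + 25)² = 900j² + 1500j + 625 = 30(30j² + 50j + 20) + 25, so t² ≡ 25 (mod 30).

(⇐) This fails: take t = 5. Then 5² = 25 ≡ 25 (mod 30), yet 5 ≡ 5 (mod 30), not 25.

Only the forward implication holds.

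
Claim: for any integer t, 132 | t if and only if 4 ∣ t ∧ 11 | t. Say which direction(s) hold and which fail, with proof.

Not equivalent: only (⇒) holds.

(⟸) This fails: take t = 44. Both 4 ∣ 44 and 11 ∣ 44, yet 44 is not a multiple of 132 (since 44 = 0·132 + 44), so 132 ∤ 44.

(⟹) If 132 ∣ t, write t = 132q. Since 132 = 33·4, t = 4·(33q), so 4 ∣ t; and since 132 = 12·11, t = 11·(12q), so 11 ∣ t.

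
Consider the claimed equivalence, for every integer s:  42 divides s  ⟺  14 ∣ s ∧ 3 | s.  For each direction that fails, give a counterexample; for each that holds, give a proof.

Equivalent; both directions hold.

(←) Suppose 14 ∣ s and 3 ∣ s. Any common multiple of 14 and 3 is a multiple of their lcm; here gcd(14, 3) = 1, so lcm(14, 3) = 14·3 = 42, so 42 ∣ s.

(→) If 42 ∣ s, write s = 42q. Since 42 = 3·14, s = 14·(3q), so 14 ∣ s; and since 42 = 14·3, s = 3·(14q), so 3 ∣ s.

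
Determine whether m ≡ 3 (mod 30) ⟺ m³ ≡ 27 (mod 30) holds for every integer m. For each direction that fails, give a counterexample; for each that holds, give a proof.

Both implications hold.

[⇒] Suppose m ≡ 3 (mod 30). Write m = 30j + 3. Then (30j + 3)³ = 27000j³ + 8100j² + 810j + 27 = 30(900j³ + 270j² + 27j) + 27, so m³ ≡ 27 (mod 30).

[⇐] Conversely, suppose m³ ≡ 27 (mod 30). The only residue r in {0, …, 29} with r³ ≡ 27 (mod 30) is r = 3, so m ≡ 3 (mod 30).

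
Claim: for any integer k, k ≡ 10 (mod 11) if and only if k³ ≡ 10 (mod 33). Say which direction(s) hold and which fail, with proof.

(⇒) fails; (⇐) holds.

(⟸) The residues r modulo 33 with r³ ≡ 10 (mod 33) are exactly {10}, and each is ≡ 10 (mod 11).

(⟹) This fails: take k = 21. Then 21 ≡ 10 (mod 11), but 21³ = 9261 ≡ 21 (mod 33), not 10.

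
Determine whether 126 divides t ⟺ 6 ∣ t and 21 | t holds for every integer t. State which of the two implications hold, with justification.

(⇒) holds; (⇐) fails.

[⇒] If 126 ∣ t, write t = 126q. Since 126 = 21·6, t = 6·(21q), so 6 ∣ t; and since 126 = 6·21, t = 21·(6q), so 21 ∣ t.

[⇐] This fails: take t = 42. Both 6 ∣ 42 and 21 ∣ 42, yet 42 is not a multiple of 126 (since 42 = 0·126 + 42), so 126 ∤ 42.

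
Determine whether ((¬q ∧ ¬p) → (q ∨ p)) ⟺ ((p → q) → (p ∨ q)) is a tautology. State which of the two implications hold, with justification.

The biconditional holds.

(→) Assume the antecedent. If q is true, (p → q) → (p ∨ q) reduces to true regardless of the other variables. If q is false, the antecedent forces (q = F, p = T), and (p → q) → (p ∨ q) holds there. Either way (p → q) → (p ∨ q) holds.

(←) Assume the antecedent. If q is true, (¬q ∧ ¬p) → (q ∨ p) reduces to true regardless of the other variables. If q is false, the antecedent forces (q = F, p = T), and (¬q ∧ ¬p) → (q ∨ p) holds there. Either way (¬q ∧ ¬p) → (q ∨ p) holds.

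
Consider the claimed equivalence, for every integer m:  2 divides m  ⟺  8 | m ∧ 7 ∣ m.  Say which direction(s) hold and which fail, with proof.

The forward direction fails; the converse holds.

Forward direction. This fails: take m = 2. Certainly 2 ∣ 2, but 8 ∤ 2.

Converse. Suppose 8 ∣ m and 7 ∣ m. Any common multiple of 8 and 7 is a multiple of their lcm; here gcd(8, 7) = 1, so lcm(8, 7) = 8·7 = 56, so 56 ∣ m. Since 2 ∣ 56, it follows that 2 ∣ m.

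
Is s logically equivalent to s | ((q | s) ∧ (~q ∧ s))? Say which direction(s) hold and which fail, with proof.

(⇐) Assume the antecedent. If q is true, the antecedent forces (q = T, s = T), and s holds there. If q is false, the antecedent forces (q = F, s = T), and s holds there. Either way s holds.

(⇒) Assume the antecedent. If q is true, the antecedent forces (q = T, s = T), and s | ((q | s) ∧ (~q ∧ s)) holds there. If q is false, the antecedent forces (q = F, s = T), and s | ((q | s) ∧ (~q ∧ s)) holds there. Either way s | ((q | s) ∧ (~q ∧ s)) holds.

Equivalent; both directions hold.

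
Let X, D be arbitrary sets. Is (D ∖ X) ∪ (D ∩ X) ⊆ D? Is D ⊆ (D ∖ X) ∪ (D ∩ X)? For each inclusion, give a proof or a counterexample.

(⊆) Let x ∈ (D ∖ X) ∪ (D ∩ X). Then either x ∈ D and x ∉ X; or x ∈ X ∩ D. In each case x ∈ D, so (D ∖ X) ∪ (D ∩ X) ⊆ D.

(⊇) Let x ∈ D. Then either x ∈ D and x ∉ X; or x ∈ X ∩ D. In each case x ∈ (D ∖ X) ∪ (D ∩ X), so D ⊆ (D ∖ X) ∪ (D ∩ X).

The two sets are equal.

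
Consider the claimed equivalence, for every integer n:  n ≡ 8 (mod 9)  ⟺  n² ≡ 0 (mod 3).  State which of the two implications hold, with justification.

(→) This fails: take n = 8. Then 8 ≡ 8 (mod 9), but 8² = 64 ≡ 1 (mod 3), not 0.

(←) This fails: take n = 0. Then 0² = 0 ≡ 0 (mod 3), yet 0 ≡ 0 (mod 9), not 8.

(⇒) fails and (⇐) fails.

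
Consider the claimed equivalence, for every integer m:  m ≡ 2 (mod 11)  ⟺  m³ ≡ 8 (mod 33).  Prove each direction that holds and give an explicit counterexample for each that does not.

(⇒) fails; (⇐) holds.

[⇐] The residues r modulo 33 with r³ ≡ 8 (mod 33) are exactly {2}, and each is ≡ 2 (mod 11).

[⇒] This fails: take m = 13. Then 13 ≡ 2 (mod 11), but 13³ = 2197 ≡ 19 (mod 33), not 8.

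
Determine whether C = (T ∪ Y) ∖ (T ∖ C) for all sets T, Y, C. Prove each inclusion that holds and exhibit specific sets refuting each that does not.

(⊆) fails and (⊇) fails.

Forward inclusion. This inclusion fails. Take T = ∅, Y = ∅, C = {1}; then 1 ∈ C but 1 ∉ (T ∪ Y) ∖ (T ∖ C).

Reverse inclusion. This inclusion fails. Take T = ∅, Y = {1}, C = ∅; then 1 ∈ (T ∪ Y) ∖ (T ∖ C) but 1 ∉ C.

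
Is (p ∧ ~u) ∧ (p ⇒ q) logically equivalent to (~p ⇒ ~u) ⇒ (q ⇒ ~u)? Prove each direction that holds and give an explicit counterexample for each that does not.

Converse. This fails. Under p = F, q = F, u = F, the left side is false but the right side is true.

Forward direction. Assume the antecedent. If p is true, the antecedent forces (p = T, q = T, u = F), and (~p ⇒ ~u) ⇒ (q ⇒ ~u) holds there. If p is false, the antecedent cannot hold. Either way (~p ⇒ ~u) ⇒ (q ⇒ ~u) holds.

The forward direction holds; the converse fails.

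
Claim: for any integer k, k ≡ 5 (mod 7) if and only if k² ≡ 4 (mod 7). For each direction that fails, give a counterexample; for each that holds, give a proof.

Only the forward implication holds.

Converse. This fails: take k = 2. Then 2² = 4 ≡ 4 (mod 7), yet 2 ≡ 2 (mod 7), not 5.

Forward direction. Suppose k ≡ 5 (mod 7). Write k = 7j + 5. Then (7j + 5)² = 49j² + 70j + 25 = 7(7j² + 10j + 3) + 4, so k² ≡ 4 (mod 7).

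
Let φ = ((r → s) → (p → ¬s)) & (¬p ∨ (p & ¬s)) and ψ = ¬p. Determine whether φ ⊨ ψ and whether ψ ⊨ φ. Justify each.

Not equivalent: only (⇐) holds.

Forward direction. This fails. Under s = F, p = T, r = F, the left side is true but the right side is false.

Converse. Assume the antecedent. If s is true, the antecedent forces (s = T, p = F, r = F) or (s = T, p = F, r = T), and the consequent holds there. If s is false, the consequent reduces to true regardless of the other variables. Either way the consequent holds.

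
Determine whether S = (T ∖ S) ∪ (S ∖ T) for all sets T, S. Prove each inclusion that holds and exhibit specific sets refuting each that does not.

(⊆) fails and (⊇) fails.

(⟹) This inclusion fails. Take T = {1}, S = {1}; then 1 ∈ S but 1 ∉ (T ∖ S) ∪ (S ∖ T).

(⟸) This inclusion fails. Take T = {1}, S = ∅; then 1 ∈ (T ∖ S) ∪ (S ∖ T) but 1 ∉ S.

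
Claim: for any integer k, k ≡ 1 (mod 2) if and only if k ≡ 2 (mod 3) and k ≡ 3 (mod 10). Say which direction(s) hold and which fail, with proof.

Forward direction. This fails: k = 1 gives 1 ≡ 1 (mod 2) but 1 ≡ 1 (mod 3), so the conjunction on the right does not hold.

Converse. If k ≡ 2 (mod 3) and k ≡ 3 (mod 10), then by the Chinese remainder theorem k ≡ 23 (mod 30). Since 23 ≡ 1 (mod 2) and 2 ∣ 30, we get k ≡ 1 (mod 2).

Only the reverse direction holds.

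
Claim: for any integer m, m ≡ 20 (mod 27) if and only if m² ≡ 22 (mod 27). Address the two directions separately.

[⇒] Suppose m ≡ 20 (mod 27). Write m = 27j + 20. Then (27j + 20)² = 729j² + 1080j + 400 = 27(27j² + 40j + 14) + 22, so m² ≡ 22 (mod 27).

[⇐] This fails: take m = 7. Then 7² = 49 ≡ 22 (mod 27), yet 7 ≡ 7 (mod 27), not 20.

Only the forward implication holds.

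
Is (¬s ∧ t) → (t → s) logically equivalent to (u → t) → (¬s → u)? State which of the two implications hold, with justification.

Neither implication holds.

(→) This fails. Under t = F, u = F, s = F, the left side is true but the right side is false.

(←) This fails. Under t = T, u = T, s = F, the left side is false but the right side is true.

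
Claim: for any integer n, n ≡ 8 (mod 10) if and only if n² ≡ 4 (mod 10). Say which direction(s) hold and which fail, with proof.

Forward direction. Suppose n ≡ 8 (mod 10). Write n = 10j + 8. Then (10j + 8)² = 100j² + 160j + 64 = 10(10j² + 16j + 6) + 4, so n² ≡ 4 (mod 10).

Converse. This fails: take n = 2. Then 2² = 4 ≡ 4 (mod 10), yet 2 ≡ 2 (mod 10), not 8.

(⇒) holds; (⇐) fails.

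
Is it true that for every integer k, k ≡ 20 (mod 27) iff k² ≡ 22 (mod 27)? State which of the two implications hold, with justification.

[⇒] Suppose k ≡ 20 (mod 27). Write k = 27j + 20. Then (27j + 20)² = 729j² + 1080j + 400 = 27(27j² + 40j + 14) + 22, so k² ≡ 22 (mod 27).

[⇐] This fails: take k = 7. Then 7² = 49 ≡ 22 (mod 27), yet 7 ≡ 7 (mod 27), not 20.

Only the forward implication holds.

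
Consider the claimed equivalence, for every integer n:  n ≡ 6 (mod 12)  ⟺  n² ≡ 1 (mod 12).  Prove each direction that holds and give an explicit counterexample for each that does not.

Neither implication holds.

Forward direction. This fails: take n = 6. Then 6 ≡ 6 (mod 12), but 6² = 36 ≡ 0 (mod 12), not 1.

Converse. This fails: take n = 1. Then 1² = 1 ≡ 1 (mod 12), yet 1 ≡ 1 (mod 12), not 6.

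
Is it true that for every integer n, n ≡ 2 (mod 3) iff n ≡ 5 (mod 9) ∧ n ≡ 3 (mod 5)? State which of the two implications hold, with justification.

Only the converse holds.

(→) This fails: n = 32 gives 32 ≡ 2 (mod 3) but 32 ≡ 2 (mod 5), so the conjunction on the right does not hold.

(←) Conversely, if n ≡ 5 (mod 9) and n ≡ 3 (mod 5), then by the Chinese remainder theorem n ≡ 23 (mod 45). Since 23 ≡ 2 (mod 3) and 3 ∣ 45, we get n ≡ 2 (mod 3).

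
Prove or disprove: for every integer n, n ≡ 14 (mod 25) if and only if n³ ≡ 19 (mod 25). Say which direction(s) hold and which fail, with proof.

Both directions hold; the statement is true.

(⇐) Suppose n³ ≡ 19 (mod 25). The only residue r in {0, …, 24} with r³ ≡ 19 (mod 25) is r = 14, so n ≡ 14 (mod 25).

(⇒) Suppose n ≡ 14 (mod 25). Write n = 25j + 14. Then (25j + 14)³ = 15625j³ + 26250j² + 14700j + 2744 = 25(625j³ + 1050j² + 588j + 109) + 19, so n³ ≡ 19 (mod 25).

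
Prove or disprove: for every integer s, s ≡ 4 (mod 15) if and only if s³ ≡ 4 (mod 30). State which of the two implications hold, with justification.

[⇒] This fails: take s = 19. Then 19 ≡ 4 (mod 15), but 19³ = 6859 ≡ 19 (mod 30), not 4.

[⇐] Conversely, the residues r modulo 30 with r³ ≡ 4 (mod 30) are exactly {4}, and each is ≡ 4 (mod 15).

Only the converse holds.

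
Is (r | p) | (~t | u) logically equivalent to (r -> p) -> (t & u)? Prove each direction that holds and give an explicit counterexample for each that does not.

(→) This fails. Under u = F, p = F, r = F, t = F, the left side is true but the right side is false.

(←) Assume the antecedent. If u is true, (r | p) | (~t | u) reduces to true regardless of the other variables. If u is false, the antecedent forces (u = F, p = F, r = T, t = F) or (u = F, p = F, r = T, t = T), and (r | p) | (~t | u) holds there. Either way (r | p) | (~t | u) holds.

Not equivalent: only (⇐) holds.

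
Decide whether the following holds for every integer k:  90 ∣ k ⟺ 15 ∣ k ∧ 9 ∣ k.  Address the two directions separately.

Forward direction. If 90 ∣ k, write k = 90q. Since 90 = 6·15, k = 15·(6q), so 15 ∣ k; and since 90 = 10·9, k = 9·(10q), so 9 ∣ k.

Converse. This fails: take k = 45. Both 15 ∣ 45 and 9 ∣ 45, yet 45 is not a multiple of 90 (since 45 = 0·90 + 45), so 90 ∤ 45.

(⇒) holds; (⇐) fails.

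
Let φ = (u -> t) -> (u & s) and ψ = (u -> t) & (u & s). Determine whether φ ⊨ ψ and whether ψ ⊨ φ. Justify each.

(⇒) fails; (⇐) holds.

(⟸) Assume the antecedent. If u is true, the antecedent forces (u = T, t = T, s = T), and (u -> t) -> (u & s) holds there. If u is false, the antecedent cannot hold. Either way (u -> t) -> (u & s) holds.

(⟹) This fails. Under u = T, t = F, s = F, the left side is true but the right side is false.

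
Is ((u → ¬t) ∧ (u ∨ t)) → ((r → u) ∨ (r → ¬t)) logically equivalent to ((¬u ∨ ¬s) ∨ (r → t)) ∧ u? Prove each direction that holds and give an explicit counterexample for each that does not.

Only the reverse direction holds.

(→) This fails. Under r = F, t = F, s = F, u = F, the left side is true but the right side is false.

(←) Assume the antecedent. If u is true, the consequent reduces to true regardless of the other variables. If u is false, the antecedent cannot hold. Either way the consequent holds.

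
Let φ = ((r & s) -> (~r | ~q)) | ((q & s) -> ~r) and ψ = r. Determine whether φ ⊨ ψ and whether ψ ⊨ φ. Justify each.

Neither direction holds.

Forward direction. This fails. Under q = F, r = F, s = F, the left side is true but the right side is false.

Converse. This fails. Under q = T, r = T, s = T, the left side is false but the right side is true.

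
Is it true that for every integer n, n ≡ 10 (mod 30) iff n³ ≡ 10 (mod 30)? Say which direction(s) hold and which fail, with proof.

Both directions hold.

[⇐] Suppose n³ ≡ 10 (mod 30). The only residue r in {0, …, 29} with r³ ≡ 10 (mod 30) is r = 10, so n ≡ 10 (mod 30).

[⇒] Suppose n ≡ 10 (mod 30). Write n = 30j + 10. Then (30j + 10)³ = 27000j³ + 27000j² + 9000j + 1000 = 30(900j³ + 900j² + 300j + 33) + 10, so n³ ≡ 10 (mod 30).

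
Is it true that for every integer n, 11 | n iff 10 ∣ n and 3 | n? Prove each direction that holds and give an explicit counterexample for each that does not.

(⇒) fails and (⇐) fails.

(→) This fails: take n = 11. Certainly 11 ∣ 11, but 10 ∤ 11.

(←) This fails: take n = 30. Both 10 ∣ 30 and 3 ∣ 30, yet 30 is not a multiple of 11 (since 30 = 2·11 + 8), so 11 ∤ 30.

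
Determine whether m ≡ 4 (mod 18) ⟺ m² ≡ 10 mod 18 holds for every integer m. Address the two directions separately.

(⇒) This fails: take m = 4. Then 4 ≡ 4 (mod 18), but 4² = 16 ≡ 16 (mod 18), not 10.

(⇐) This fails: take m = 8. Then 8² = 64 ≡ 10 (mod 18), yet 8 ≡ 8 (mod 18), not 4.

Neither implication holds.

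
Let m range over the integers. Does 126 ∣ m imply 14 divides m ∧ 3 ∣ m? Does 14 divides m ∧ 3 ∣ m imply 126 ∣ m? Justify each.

Only the forward direction holds.

Forward direction. If 126 ∣ m, write m = 126q. Since 126 = 9·14, m = 14·(9q), so 14 ∣ m; and since 126 = 42·3, m = 3·(42q), so 3 ∣ m.

Converse. This fails: take m = 42. Both 14 ∣ 42 and 3 ∣ 42, yet 42 is not a multiple of 126 (since 42 = 0·126 + 42), so 126 ∤ 42.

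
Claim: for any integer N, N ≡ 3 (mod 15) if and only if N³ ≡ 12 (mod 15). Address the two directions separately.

(⟸) Suppose N³ ≡ 12 (mod 15). The only residue r in {0, …, 14} with r³ ≡ 12 (mod 15) is r = 3, so N ≡ 3 (mod 15).

(⟹) Suppose N ≡ 3 (mod 15). Write N = 15j + 3. Then (15j + 3)³ = 3375j³ + 2025j² + 405j + 27 = 15(225j³ + 135j² + 27j + 1) + 12, so N³ ≡ 12 (mod 15).

Equivalent; both directions hold.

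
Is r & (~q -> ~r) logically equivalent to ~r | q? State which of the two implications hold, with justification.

(⇐) This fails. Under q = F, r = F, the left side is false but the right side is true.

(⇒) Assume the antecedent. If q is true, ~r | q reduces to true regardless of the other variables. If q is false, the antecedent cannot hold. Either way ~r | q holds.

(⇒) holds; (⇐) fails.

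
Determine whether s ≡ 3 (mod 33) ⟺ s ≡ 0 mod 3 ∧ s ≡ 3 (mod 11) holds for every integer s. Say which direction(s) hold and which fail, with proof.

(⟹) Suppose s ≡ 3 (mod 33); write s = 33j + 3. Since 3 ∣ 33, reducing mod 3 gives s ≡ 3 ≡ 0 (mod 3); since 11 ∣ 33, reducing mod 11 gives s ≡ 3 (mod 11).

(⟸) Conversely, if s ≡ 0 (mod 3) and s ≡ 3 (mod 11), then by the Chinese remainder theorem s ≡ 3 (mod 33). This is exactly s ≡ 3 (mod 33).

Equivalent; both directions hold.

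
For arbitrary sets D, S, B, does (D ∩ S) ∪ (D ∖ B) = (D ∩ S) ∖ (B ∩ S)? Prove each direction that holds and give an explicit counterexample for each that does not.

Forward inclusion. This inclusion fails. Take D = {1}, S = ∅, B = ∅; then 1 ∈ (D ∩ S) ∪ (D ∖ B) but 1 ∉ (D ∩ S) ∖ (B ∩ S).

Reverse inclusion. Let x ∈ (D ∩ S) ∖ (B ∩ S). Then x ∈ D ∩ S and x ∉ B, from which x ∈ (D ∩ S) ∪ (D ∖ B).

Only the reverse inclusion holds.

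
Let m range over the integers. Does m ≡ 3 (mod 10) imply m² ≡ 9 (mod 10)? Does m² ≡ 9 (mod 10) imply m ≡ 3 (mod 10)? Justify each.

(⇒) Suppose m ≡ 3 (mod 10). Write m = 10j + 3. Then (10j + 3)² = 100j² + 60j + 9 = 10(10j² + 6j) + 9, so m² ≡ 9 (mod 10).

(⇐) This fails: take m = 7. Then 7² = 49 ≡ 9 (mod 10), yet 7 ≡ 7 (mod 10), not 3.

Not equivalent: only (⇒) holds.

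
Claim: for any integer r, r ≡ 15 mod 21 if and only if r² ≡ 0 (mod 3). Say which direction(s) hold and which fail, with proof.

(⟹) Suppose r ≡ 15 (mod 21). Then r² ≡ 15² = 225 (mod 21), and since 3 ∣ 21, also r² ≡ 0 (mod 3).

(⟸) This fails: take r = 0. Then 0² = 0 ≡ 0 (mod 3), yet 0 ≡ 0 (mod 21), not 15.

Only the forward implication holds.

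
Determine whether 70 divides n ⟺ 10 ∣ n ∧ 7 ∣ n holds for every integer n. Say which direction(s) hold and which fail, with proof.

Equivalent; both directions hold.

(⟸) Suppose 10 ∣ n and 7 ∣ n. Any common multiple of 10 and 7 is a multiple of their lcm; here gcd(10, 7) = 1, so lcm(10, 7) = 10·7 = 70, so 70 ∣ n.

(⟹) If 70 ∣ n, write n = 70q. Since 70 = 7·10, n = 10·(7q), so 10 ∣ n; and since 70 = 10·7, n = 7·(10q), so 7 ∣ n.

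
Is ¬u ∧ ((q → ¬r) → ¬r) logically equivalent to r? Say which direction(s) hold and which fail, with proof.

[⇒] This fails. Under u = F, q = F, r = F, the left side is true but the right side is false.

[⇐] This fails. Under u = F, q = F, r = T, the left side is false but the right side is true.

Neither implication holds.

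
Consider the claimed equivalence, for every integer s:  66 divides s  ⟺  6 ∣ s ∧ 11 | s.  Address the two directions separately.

Both directions hold.

(⟹) If 66 ∣ s, write s = 66q. Since 66 = 11·6, s = 6·(11q), so 6 ∣ s; and since 66 = 6·11, s = 11·(6q), so 11 ∣ s.

(⟸) Suppose 6 ∣ s and 11 ∣ s. Any common multiple of 6 and 11 is a multiple of their lcm; here gcd(6, 11) = 1, so lcm(6, 11) = 6·11 = 66, so 66 ∣ s.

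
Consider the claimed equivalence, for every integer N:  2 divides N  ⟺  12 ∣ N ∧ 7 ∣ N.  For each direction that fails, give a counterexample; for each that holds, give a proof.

(⇒) fails; (⇐) holds.

(⇒) This fails: take N = 2. Certainly 2 ∣ 2, but 12 ∤ 2.

(⇐) Suppose 12 ∣ N and 7 ∣ N. Any common multiple of 12 and 7 is a multiple of their lcm; here gcd(12, 7) = 1, so lcm(12, 7) = 12·7 = 84, so 84 ∣ N. Since 2 ∣ 84, it follows that 2 ∣ N.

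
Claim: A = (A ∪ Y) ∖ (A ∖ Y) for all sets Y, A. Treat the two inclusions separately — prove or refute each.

Neither inclusion holds.

(⊆) This inclusion fails. Take Y = ∅, A = {1}; then 1 ∈ A but 1 ∉ (A ∪ Y) ∖ (A ∖ Y).

(⊇) This inclusion fails. Take Y = {1}, A = ∅; then 1 ∈ (A ∪ Y) ∖ (A ∖ Y) but 1 ∉ A.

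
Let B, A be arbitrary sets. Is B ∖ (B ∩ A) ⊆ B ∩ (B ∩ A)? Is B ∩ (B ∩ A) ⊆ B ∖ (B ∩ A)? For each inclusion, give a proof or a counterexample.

Both inclusions fail.

(⟹) This inclusion fails. Take B = {1}, A = ∅; then 1 ∈ B ∖ (B ∩ A) but 1 ∉ B ∩ (B ∩ A).

(⟸) This inclusion fails. Take B = {1}, A = {1}; then 1 ∈ B ∩ (B ∩ A) but 1 ∉ B ∖ (B ∩ A).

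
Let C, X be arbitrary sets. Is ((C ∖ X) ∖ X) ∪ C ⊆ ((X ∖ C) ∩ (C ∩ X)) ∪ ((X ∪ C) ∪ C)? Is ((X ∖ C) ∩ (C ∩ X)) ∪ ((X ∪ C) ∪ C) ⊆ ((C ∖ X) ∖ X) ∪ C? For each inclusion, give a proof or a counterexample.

Only the forward inclusion holds.

Forward inclusion. Let x ∈ ((C ∖ X) ∖ X) ∪ C. Then either x ∈ C and x ∉ X; or x ∈ C ∩ X. In each case x ∈ ((X ∖ C) ∩ (C ∩ X)) ∪ ((X ∪ C) ∪ C), so ((C ∖ X) ∖ X) ∪ C ⊆ ((X ∖ C) ∩ (C ∩ X)) ∪ ((X ∪ C) ∪ C).

Reverse inclusion. This inclusion fails. Take C = ∅, X = {1}; then 1 ∈ ((X ∖ C) ∩ (C ∩ X)) ∪ ((X ∪ C) ∪ C) but 1 ∉ ((C ∖ X) ∖ X) ∪ C.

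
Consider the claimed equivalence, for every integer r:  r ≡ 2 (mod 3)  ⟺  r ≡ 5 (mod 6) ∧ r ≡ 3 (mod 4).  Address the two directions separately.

(⇐) If r ≡ 5 (mod 6) and r ≡ 3 (mod 4), then by the Chinese remainder theorem r ≡ 11 (mod 12). Since 11 ≡ 2 (mod 3) and 3 ∣ 12, we get r ≡ 2 (mod 3).

(⇒) This fails: r = 8 gives 8 ≡ 2 (mod 3) but 8 ≡ 2 (mod 6), so the conjunction on the right does not hold.

Only the converse holds.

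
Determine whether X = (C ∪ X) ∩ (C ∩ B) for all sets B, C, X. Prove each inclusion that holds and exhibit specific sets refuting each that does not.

Neither inclusion holds.

(⊆) This inclusion fails. Take B = ∅, C = ∅, X = {1}; then 1 ∈ X but 1 ∉ (C ∪ X) ∩ (C ∩ B).

(⊇) This inclusion fails. Take B = {1}, C = {1}, X = ∅; then 1 ∈ (C ∪ X) ∩ (C ∩ B) but 1 ∉ X.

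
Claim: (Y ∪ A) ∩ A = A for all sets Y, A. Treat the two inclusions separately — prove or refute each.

The two sets are equal.

(⟹) Let x ∈ (Y ∪ A) ∩ A. Then either x ∈ A and x ∉ Y; or x ∈ Y ∩ A. In each case x ∈ A, so (Y ∪ A) ∩ A ⊆ A.

(⟸) Let x ∈ A. Then either x ∈ A and x ∉ Y; or x ∈ Y ∩ A. In each case x ∈ (Y ∪ A) ∩ A, so A ⊆ (Y ∪ A) ∩ A.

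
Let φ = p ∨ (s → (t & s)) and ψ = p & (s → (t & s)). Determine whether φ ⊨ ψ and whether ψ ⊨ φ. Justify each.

Not equivalent: only (⇐) holds.

(→) This fails. Under p = F, s = F, t = F, the left side is true but the right side is false.

(←) Assume the antecedent. If p is true, p ∨ (s → (t & s)) reduces to true regardless of the other variables. If p is false, the antecedent cannot hold. Either way p ∨ (s → (t & s)) holds.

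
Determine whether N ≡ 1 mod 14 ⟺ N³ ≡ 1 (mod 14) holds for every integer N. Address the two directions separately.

(⇒) holds; (⇐) fails.

(⟹) Suppose N ≡ 1 mod 14. Write N = 14j + 1. Then (14j + 1)³ = 2744j³ + 588j² + 42j + 1 = 14(196j³ + 42j² + 3j) + 1, so N³ ≡ 1 (mod 14).

(⟸) This fails: take N = 9. Then 9³ = 729 ≡ 1 (mod 14), yet 9 ≡ 9 (mod 14), not 1.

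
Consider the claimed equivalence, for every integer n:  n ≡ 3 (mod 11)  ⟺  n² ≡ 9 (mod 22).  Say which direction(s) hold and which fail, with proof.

Both directions fail.

[⇒] This fails: take n = 14. Then 14 ≡ 3 (mod 11), but 14² = 196 ≡ 20 (mod 22), not 9.

[⇐] This fails: take n = 19. Then 19² = 361 ≡ 9 (mod 22), yet 19 ≡ 8 (mod 11), not 3.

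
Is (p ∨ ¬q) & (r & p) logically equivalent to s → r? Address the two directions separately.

Not equivalent: only (⇒) holds.

(→) Assume the antecedent. If r is true, s → r reduces to true regardless of the other variables. If r is false, the antecedent cannot hold. Either way s → r holds.

(←) This fails. Under p = F, r = F, q = F, s = F, the left side is false but the right side is true.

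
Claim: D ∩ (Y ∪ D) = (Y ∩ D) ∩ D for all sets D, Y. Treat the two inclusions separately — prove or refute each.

The sets are not equal: only the reverse inclusion holds.

(⟹) This inclusion fails. Take D = {1}, Y = ∅; then 1 ∈ D ∩ (Y ∪ D) but 1 ∉ (Y ∩ D) ∩ D.

(⟸) Let x ∈ (Y ∩ D) ∩ D. Then x ∈ D ∩ Y, from which x ∈ D ∩ (Y ∪ D).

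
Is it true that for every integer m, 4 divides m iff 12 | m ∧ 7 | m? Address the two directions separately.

(⟹) This fails: take m = 4. Certainly 4 ∣ 4, but 12 ∤ 4.

(⟸) Suppose 12 ∣ m and 7 ∣ m. Any common multiple of 12 and 7 is a multiple of their lcm; here gcd(12, 7) = 1, so lcm(12, 7) = 12·7 = 84, so 84 ∣ m. Since 4 ∣ 84, it follows that 4 ∣ m.

(⇒) fails; (⇐) holds.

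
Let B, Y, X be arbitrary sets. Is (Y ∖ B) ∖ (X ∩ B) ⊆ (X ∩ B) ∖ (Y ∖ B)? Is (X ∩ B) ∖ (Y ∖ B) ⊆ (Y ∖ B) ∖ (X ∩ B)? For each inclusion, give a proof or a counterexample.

(⟹) This inclusion fails. Take B = ∅, Y = {1}, X = ∅; then 1 ∈ (Y ∖ B) ∖ (X ∩ B) but 1 ∉ (X ∩ B) ∖ (Y ∖ B).

(⟸) This inclusion fails. Take B = {1}, Y = ∅, X = {1}; then 1 ∈ (X ∩ B) ∖ (Y ∖ B) but 1 ∉ (Y ∖ B) ∖ (X ∩ B).

Neither inclusion holds.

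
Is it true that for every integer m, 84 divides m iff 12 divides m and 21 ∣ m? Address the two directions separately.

Both directions hold; the statement is true.

(→) If 84 ∣ m, write m = 84q. Since 84 = 7·12, m = 12·(7q), so 12 ∣ m; and since 84 = 4·21, m = 21·(4q), so 21 ∣ m.

(←) Suppose 12 ∣ m and 21 ∣ m. Any common multiple of 12 and 21 is a multiple of their lcm; here lcm(12, 21) = 12·21/gcd(12, 21) = 252/3 = 84, so 84 ∣ m.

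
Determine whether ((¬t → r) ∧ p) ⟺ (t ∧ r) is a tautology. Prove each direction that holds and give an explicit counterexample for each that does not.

(⇒) fails and (⇐) fails.

(⟹) This fails. Under t = T, p = T, r = F, the left side is true but the right side is false.

(⟸) This fails. Under t = T, p = F, r = T, the left side is false but the right side is true.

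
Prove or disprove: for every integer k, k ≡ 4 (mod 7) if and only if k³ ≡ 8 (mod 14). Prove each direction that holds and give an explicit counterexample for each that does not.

Neither direction holds.

[⇒] This fails: take k = 11. Then 11 ≡ 4 (mod 7), but 11³ = 1331 ≡ 1 (mod 14), not 8.

[⇐] This fails: take k = 2. Then 2³ = 8 ≡ 8 (mod 14), yet 2 ≡ 2 (mod 7), not 4.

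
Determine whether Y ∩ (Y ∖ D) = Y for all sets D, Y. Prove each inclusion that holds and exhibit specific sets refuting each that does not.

(⟹) Let x ∈ Y ∩ (Y ∖ D). Then x ∈ Y and x ∉ D, from which x ∈ Y.

(⟸) This inclusion fails. Take D = {1}, Y = {1}; then 1 ∈ Y but 1 ∉ Y ∩ (Y ∖ D).

The sets are not equal: only the forward inclusion holds.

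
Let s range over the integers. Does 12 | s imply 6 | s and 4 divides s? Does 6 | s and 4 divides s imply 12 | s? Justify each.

[⇐] Suppose 6 ∣ s and 4 ∣ s. Any common multiple of 6 and 4 is a multiple of their lcm; here lcm(6, 4) = 6·4/gcd(6, 4) = 24/2 = 12, so 12 ∣ s.

[⇒] If 12 ∣ s, write s = 12q. Since 12 = 2·6, s = 6·(2q), so 6 ∣ s; and since 12 = 3·4, s = 4·(3q), so 4 ∣ s.

Both directions hold; the statement is true.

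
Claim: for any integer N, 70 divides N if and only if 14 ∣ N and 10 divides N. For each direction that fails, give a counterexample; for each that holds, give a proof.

(→) If 70 ∣ N, write N = 70q. Since 70 = 5·14, N = 14·(5q), so 14 ∣ N; and since 70 = 7·10, N = 10·(7q), so 10 ∣ N.

(←) Suppose 14 ∣ N and 10 ∣ N. Any common multiple of 14 and 10 is a multiple of their lcm; here lcm(14, 10) = 14·10/gcd(14, 10) = 140/2 = 70, so 70 ∣ N.

Both directions hold; the statement is true.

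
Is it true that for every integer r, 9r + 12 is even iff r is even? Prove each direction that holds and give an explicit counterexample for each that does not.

Both directions hold; the statement is true.

Converse. Suppose r is even; write r = 2j. Then 9r + 12 = 9·(2j) + 12 = 2·9j + 12, which is even.

Forward direction. Suppose 9r + 12 is even. Since 9 is odd, 9r and r have the same parity, so 9r + 12 ≡ r + 12 (mod 2). As 12 is even, 9r + 12 is even exactly when r is even. Thus r is even.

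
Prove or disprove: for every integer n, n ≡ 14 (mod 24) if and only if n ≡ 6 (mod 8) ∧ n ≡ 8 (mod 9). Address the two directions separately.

Not equivalent: only (⇐) holds.

[⇒] This fails: n = 38 gives 38 ≡ 14 (mod 24) but 38 ≡ 2 (mod 9), so the conjunction on the right does not hold.

[⇐] Conversely, if n ≡ 6 (mod 8) and n ≡ 8 (mod 9), then by the Chinese remainder theorem n ≡ 62 (mod 72). Since 62 ≡ 14 (mod 24) and 24 ∣ 72, we get n ≡ 14 (mod 24).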